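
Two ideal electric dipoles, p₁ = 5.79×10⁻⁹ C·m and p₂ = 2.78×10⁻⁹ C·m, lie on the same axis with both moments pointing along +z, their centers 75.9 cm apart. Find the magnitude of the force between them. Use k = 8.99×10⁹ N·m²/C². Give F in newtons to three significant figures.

F ≈ 2.62×10⁻⁶ N

On-axis field of dipole 1 at distance r: E = 2kp₁/r³. Force on dipole 2 is F = p₂·dE/dr (gradient along axis).
dE/dr = −6kp₁/r⁴, so |F| = 6kp₁p₂/r⁴ (attractive for aligned moments).
F = 6(8.99×10⁹)(5.79×10⁻⁹)(2.78×10⁻⁹)/(0.759)⁴ = 2.616×10⁻⁶ N.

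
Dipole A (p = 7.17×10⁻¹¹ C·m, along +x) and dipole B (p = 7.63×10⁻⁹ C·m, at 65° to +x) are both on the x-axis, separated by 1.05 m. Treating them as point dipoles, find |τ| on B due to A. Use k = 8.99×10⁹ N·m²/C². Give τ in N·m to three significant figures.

τ ≈ 7.70×10⁻⁹ N·m

The second dipole sits on the axis of the first, so the field there is axial: E₁ = 2kp₁/r³ along +x.
E₁ = 2(8.99×10⁹)(7.17×10⁻¹¹)/(1.05)³ = 1.114 N/C.
Torque on the second dipole: τ = p₂ E₁ sinθ.
τ = (7.63×10⁻⁹)(1.114)·sin65° = 7.701×10⁻⁹ N·m.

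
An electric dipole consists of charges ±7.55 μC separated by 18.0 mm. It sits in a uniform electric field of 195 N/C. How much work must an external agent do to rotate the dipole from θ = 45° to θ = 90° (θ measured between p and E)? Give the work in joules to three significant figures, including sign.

Dipole moment p = qd = (7.55×10⁻⁶ C)(0.0180 m) = 1.359×10⁻⁷ C·m.
W_ext = ΔU = U(θ₂) − U(θ₁) = −pE cosθ₂ − (−pE cosθ₁) = pE(cosθ₁ − cosθ₂).
W = (1.359×10⁻⁷)(195)·(cos45° − cos90°) = (2.650×10⁻⁵)·(+0.7071) = 1.874×10⁻⁵ J.

W ≈ 1.87×10⁻⁵ J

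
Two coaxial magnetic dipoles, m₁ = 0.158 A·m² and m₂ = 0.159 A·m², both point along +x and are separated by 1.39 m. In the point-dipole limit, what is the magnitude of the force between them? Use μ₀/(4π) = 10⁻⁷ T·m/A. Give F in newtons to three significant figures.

On-axis B of dipole 1: B = (μ₀/4π)·2m₁/r³. Force on dipole 2: F = m₂·dB/dr.
dB/dr = −(μ₀/4π)·6m₁/r⁴, so |F| = (μ₀/4π)·6m₁m₂/r⁴.
F = 6(10⁻⁷)(0.158)(0.159)/(1.39)⁴ = 4.038×10⁻⁹ N.

F ≈ 4.04×10⁻⁹ N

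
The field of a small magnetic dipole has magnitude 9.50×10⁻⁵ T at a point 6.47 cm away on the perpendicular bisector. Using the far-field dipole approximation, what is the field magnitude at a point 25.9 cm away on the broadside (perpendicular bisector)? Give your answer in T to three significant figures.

B ≈ 1.48×10⁻⁶ T

Dipole fields scale as 1/r³ in the far field; the geometry is the same at both points.
B₂ = B₁ · (r₁/r₂)³ = 9.50×10⁻⁵ · (6.47/25.9)³.
(r₁/r₂)³ = (0.2498)³ = 0.01559.
B₂ ≈ 1.481×10⁻⁶ T.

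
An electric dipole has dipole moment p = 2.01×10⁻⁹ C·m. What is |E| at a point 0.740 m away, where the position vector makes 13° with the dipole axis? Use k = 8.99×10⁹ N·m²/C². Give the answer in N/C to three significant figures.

E ≈ 87.5 N/C

At angle θ the dipole field magnitude is E = (kp/r³)·√(1 + 3cos²θ).
kp/r³ = (8.99×10⁹)(2.01×10⁻⁹) / (0.740)³ = 44.59 N/C.
√(1 + 3cos²13°) = √(1 + 3·0.9494) = √3.8482 ≈ 1.9617.
E ≈ 44.59 × 1.962 = 87.48 N/C.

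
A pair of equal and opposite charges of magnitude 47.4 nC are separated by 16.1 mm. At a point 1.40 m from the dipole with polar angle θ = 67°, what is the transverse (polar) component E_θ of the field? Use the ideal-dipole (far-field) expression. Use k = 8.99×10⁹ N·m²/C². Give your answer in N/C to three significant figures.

Dipole moment p = qd = (4.74×10⁻⁸ C)(0.0161 m) = 7.631×10⁻¹⁰ C·m.
For a dipole, E_θ = (kp sinθ)/r³.
kp/r³ = (8.99×10⁹)(7.631×10⁻¹⁰)/(1.40)³ = 2.500 N/C.
E_θ = 2.500·sin67° = 2.301 N/C.

E_θ ≈ 2.30 N/C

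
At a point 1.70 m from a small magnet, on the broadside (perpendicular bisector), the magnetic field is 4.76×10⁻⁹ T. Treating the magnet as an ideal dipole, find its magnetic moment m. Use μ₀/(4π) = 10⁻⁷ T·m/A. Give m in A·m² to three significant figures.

m ≈ 0.234 A·m²

In the equatorial plane B = (μ₀/4π)·m/r³, so m = Br³·4π/(μ₀).
m = (4.76×10⁻⁹)·(1.70)³ / (10⁻⁷) = 0.2339 A·m².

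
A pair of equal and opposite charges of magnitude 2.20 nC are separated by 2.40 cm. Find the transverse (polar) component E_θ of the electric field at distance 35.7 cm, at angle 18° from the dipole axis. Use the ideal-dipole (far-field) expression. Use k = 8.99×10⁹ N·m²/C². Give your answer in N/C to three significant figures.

E_θ ≈ 3.22 N/C

Dipole moment p = qd = (2.20×10⁻⁹ C)(0.0240 m) = 5.28×10⁻¹¹ C·m.
For a dipole, E_θ = (kp sinθ)/r³.
kp/r³ = (8.99×10⁹)(5.28×10⁻¹¹)/(0.357)³ = 10.43 N/C.
E_θ = 10.43·sin18° = 3.224 N/C.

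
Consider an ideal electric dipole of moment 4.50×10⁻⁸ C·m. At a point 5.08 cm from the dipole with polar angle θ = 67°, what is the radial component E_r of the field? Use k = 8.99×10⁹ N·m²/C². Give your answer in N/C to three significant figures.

For a dipole, E_r = (2kp cosθ)/r³.
kp/r³ = (8.99×10⁹)(4.50×10⁻⁸)/(0.0508)³ = 3.086×10⁶ N/C.
E_r = 2·3.086×10⁶·cos67° = 2.412×10⁶ N/C.

E_r ≈ 2.41×10⁶ N/C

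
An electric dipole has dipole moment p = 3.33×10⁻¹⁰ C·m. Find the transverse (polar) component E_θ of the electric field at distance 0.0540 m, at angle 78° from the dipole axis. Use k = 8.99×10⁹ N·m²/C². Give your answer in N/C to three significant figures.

E_θ ≈ 1.86×10⁴ N/C

For a dipole, E_θ = (kp sinθ)/r³.
kp/r³ = (8.99×10⁹)(3.33×10⁻¹⁰)/(0.0540)³ = 1.901×10⁴ N/C.
E_θ = 1.901×10⁴·sin78° = 1.860×10⁴ N/C.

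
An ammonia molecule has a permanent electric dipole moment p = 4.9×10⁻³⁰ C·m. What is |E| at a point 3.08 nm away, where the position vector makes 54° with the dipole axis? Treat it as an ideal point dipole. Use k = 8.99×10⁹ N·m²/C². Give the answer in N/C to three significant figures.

At angle θ the dipole field magnitude is E = (kp/r³)·√(1 + 3cos²θ).
kp/r³ = (8.99×10⁹)(4.90×10⁻³⁰) / (3.08×10⁻⁹)³ = 1.508×10⁶ N/C.
√(1 + 3cos²54°) = √(1 + 3·0.3455) = √2.0365 ≈ 1.4271.
E ≈ 1.508×10⁶ × 1.427 = 2.152×10⁶ N/C.

E ≈ 2.15×10⁶ N/C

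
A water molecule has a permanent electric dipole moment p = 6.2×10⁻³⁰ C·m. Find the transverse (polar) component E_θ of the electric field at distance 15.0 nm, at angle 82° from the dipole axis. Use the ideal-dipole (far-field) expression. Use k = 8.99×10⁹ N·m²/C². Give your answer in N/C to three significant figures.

For a dipole, E_θ = (kp sinθ)/r³.
kp/r³ = (8.99×10⁹)(6.20×10⁻³⁰)/(1.50×10⁻⁸)³ = 1.651×10⁴ N/C.
E_θ = 1.651×10⁴·sin82° = 1.635×10⁴ N/C.

E_θ ≈ 1.64×10⁴ N/C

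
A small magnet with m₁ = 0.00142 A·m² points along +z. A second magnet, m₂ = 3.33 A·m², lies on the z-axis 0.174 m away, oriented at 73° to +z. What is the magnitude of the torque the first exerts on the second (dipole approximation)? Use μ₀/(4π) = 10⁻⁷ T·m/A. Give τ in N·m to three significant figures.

τ ≈ 1.72×10⁻⁷ N·m

Dipole B is on the axis of dipole A, so B₁ there is axial: B₁ = (μ₀/4π)·2m₁/r³ along +z.
B₁ = 2(10⁻⁷)(0.00142)/(0.174)³ = 5.391×10⁻⁸ T.
τ = m₂ B₁ sinθ.
τ = (3.33)(5.391×10⁻⁸)·sin73° = 1.717×10⁻⁷ N·m.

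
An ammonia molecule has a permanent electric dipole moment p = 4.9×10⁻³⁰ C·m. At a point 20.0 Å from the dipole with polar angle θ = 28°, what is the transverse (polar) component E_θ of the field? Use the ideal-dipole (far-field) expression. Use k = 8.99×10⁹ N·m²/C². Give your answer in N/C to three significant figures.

For a dipole, E_θ = (kp sinθ)/r³.
kp/r³ = (8.99×10⁹)(4.90×10⁻³⁰)/(2.00×10⁻⁹)³ = 5.506×10⁶ N/C.
E_θ = 5.506×10⁶·sin28° = 2.585×10⁶ N/C.

E_θ ≈ 2.59×10⁶ N/C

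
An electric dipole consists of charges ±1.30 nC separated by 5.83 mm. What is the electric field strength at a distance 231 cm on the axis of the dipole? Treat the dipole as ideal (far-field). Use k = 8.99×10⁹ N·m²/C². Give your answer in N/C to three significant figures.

E ≈ 0.0111 N/C

Dipole moment p = qd = (1.30×10⁻⁹ C)(0.00583 m) = 7.579×10⁻¹² C·m.
On the dipole axis E = 2kp/r³.
E = 2·(8.99×10⁹)(7.579×10⁻¹²) / (2.31)³ = 0.01106 N/C.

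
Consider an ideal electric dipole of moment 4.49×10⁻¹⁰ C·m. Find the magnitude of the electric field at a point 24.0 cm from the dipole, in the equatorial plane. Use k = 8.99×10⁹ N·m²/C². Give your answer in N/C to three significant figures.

In the equatorial plane E = kp/r³.
E = (8.99×10⁹)(4.49×10⁻¹⁰) / (0.240)³ = 292.0 N/C.

E ≈ 292 N/C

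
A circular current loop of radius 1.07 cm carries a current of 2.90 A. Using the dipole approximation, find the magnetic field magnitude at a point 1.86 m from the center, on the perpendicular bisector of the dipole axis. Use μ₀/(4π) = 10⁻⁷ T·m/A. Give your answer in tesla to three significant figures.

B ≈ 1.62×10⁻¹¹ T

Magnetic moment m = IA = Iπa² = (2.90)·π·(0.0107)² = 0.001043 A·m².
In the equatorial plane B = (μ₀/4π)·m/r³ (half the axial value).
B = (10⁻⁷)·(0.001043) / (1.86)³ = 1.621×10⁻¹¹ T.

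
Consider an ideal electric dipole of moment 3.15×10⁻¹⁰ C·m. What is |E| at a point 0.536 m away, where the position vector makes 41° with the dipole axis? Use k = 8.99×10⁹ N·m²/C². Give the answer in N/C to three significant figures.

At angle θ the dipole field magnitude is E = (kp/r³)·√(1 + 3cos²θ).
kp/r³ = (8.99×10⁹)(3.15×10⁻¹⁰) / (0.536)³ = 18.39 N/C.
√(1 + 3cos²41°) = √(1 + 3·0.5696) = √2.7088 ≈ 1.6458.
E ≈ 18.39 × 1.646 = 30.27 N/C.

E ≈ 30.3 N/C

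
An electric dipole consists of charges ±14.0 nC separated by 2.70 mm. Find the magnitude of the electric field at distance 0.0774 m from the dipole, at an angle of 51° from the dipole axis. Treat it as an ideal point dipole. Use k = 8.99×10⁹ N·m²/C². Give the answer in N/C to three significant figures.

E ≈ 1080 N/C

Dipole moment p = qd = (1.40×10⁻⁸ C)(0.00270 m) = 3.78×10⁻¹¹ C·m.
At angle θ the dipole field magnitude is E = (kp/r³)·√(1 + 3cos²θ).
kp/r³ = (8.99×10⁹)(3.78×10⁻¹¹) / (0.0774)³ = 732.9 N/C.
√(1 + 3cos²51°) = √(1 + 3·0.3960) = √2.1881 ≈ 1.4792.
E ≈ 732.9 × 1.479 = 1084 N/C.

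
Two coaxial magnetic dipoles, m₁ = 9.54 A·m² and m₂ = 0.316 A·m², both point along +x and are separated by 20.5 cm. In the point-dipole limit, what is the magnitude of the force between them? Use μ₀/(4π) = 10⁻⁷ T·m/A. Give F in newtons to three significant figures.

F ≈ 0.00102 N

On-axis B of dipole 1: B = (μ₀/4π)·2m₁/r³. Force on dipole 2: F = m₂·dB/dr.
dB/dr = −(μ₀/4π)·6m₁/r⁴, so |F| = (μ₀/4π)·6m₁m₂/r⁴.
F = 6(10⁻⁷)(9.54)(0.316)/(0.205)⁴ = 0.001024 N.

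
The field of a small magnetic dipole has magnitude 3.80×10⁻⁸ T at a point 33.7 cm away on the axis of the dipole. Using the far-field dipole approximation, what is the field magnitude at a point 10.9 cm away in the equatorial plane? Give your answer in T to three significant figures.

B ≈ 5.62×10⁻⁷ T

Dipole fields scale as 1/r³ in the far field.
The axial field is twice the equatorial field at the same r, so the geometry factor is 1/2.
B₂ = B₁ · (1/2) · (r₁/r₂)³ = 3.80×10⁻⁸ · 0.5 · (33.7/10.9)³.
(r₁/r₂)³ = (3.092)³ = 29.55.
B₂ ≈ 5.615×10⁻⁷ T.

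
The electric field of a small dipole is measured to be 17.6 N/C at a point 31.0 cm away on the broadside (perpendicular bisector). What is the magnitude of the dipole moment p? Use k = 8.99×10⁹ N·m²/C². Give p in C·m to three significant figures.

In the equatorial plane E = kp/r³, so p = Er³/(k).
p = (17.6)·(0.310)³ / (8.99×10⁹) = 5.832×10⁻¹¹ C·m.

p ≈ 5.83×10⁻¹¹ C·m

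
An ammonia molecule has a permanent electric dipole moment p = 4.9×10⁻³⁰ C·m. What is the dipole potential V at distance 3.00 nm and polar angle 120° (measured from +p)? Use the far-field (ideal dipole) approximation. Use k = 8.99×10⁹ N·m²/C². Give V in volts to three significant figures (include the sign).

The dipole potential is V = kp cosθ / r².
V = (8.99×10⁹)(4.90×10⁻³⁰)·cos120° / (3.00×10⁻⁹)² = -0.002447 V.

V ≈ -0.00245 V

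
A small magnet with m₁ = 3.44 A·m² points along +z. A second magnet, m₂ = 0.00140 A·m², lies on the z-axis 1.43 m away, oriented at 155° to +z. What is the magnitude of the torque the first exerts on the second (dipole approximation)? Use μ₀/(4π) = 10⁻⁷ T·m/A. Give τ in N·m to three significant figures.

τ ≈ 1.39×10⁻¹⁰ N·m

Dipole B is on the axis of dipole A, so B₁ there is axial: B₁ = (μ₀/4π)·2m₁/r³ along +z.
B₁ = 2(10⁻⁷)(3.44)/(1.43)³ = 2.353×10⁻⁷ T.
τ = m₂ B₁ sinθ.
τ = (0.00140)(2.353×10⁻⁷)·sin155° = 1.392×10⁻¹⁰ N·m.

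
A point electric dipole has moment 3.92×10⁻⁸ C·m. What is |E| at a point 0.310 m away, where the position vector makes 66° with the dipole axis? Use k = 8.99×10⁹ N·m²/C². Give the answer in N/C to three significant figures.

At angle θ the dipole field magnitude is E = (kp/r³)·√(1 + 3cos²θ).
kp/r³ = (8.99×10⁹)(3.92×10⁻⁸) / (0.310)³ = 1.183×10⁴ N/C.
√(1 + 3cos²66°) = √(1 + 3·0.1654) = √1.4963 ≈ 1.2232.
E ≈ 1.183×10⁴ × 1.223 = 1.447×10⁴ N/C.

E ≈ 1.45×10⁴ N/C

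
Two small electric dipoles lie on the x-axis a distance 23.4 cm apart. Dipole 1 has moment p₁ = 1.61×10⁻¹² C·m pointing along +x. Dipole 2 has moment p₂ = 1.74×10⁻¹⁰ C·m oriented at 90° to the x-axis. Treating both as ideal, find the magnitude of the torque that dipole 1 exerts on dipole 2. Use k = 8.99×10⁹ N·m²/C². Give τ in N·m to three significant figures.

τ ≈ 3.93×10⁻¹⁰ N·m

The second dipole sits on the axis of the first, so the field there is axial: E₁ = 2kp₁/r³ along +x.
E₁ = 2(8.99×10⁹)(1.61×10⁻¹²)/(0.234)³ = 2.259 N/C.
Torque on the second dipole: τ = p₂ E₁ sinθ.
τ = (1.74×10⁻¹⁰)(2.259)·sin90° = 3.931×10⁻¹⁰ N·m.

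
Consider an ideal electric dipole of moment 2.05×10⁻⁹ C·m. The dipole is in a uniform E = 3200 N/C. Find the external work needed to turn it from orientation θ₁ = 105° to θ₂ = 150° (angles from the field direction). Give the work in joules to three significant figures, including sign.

W ≈ 3.98×10⁻⁶ J

W_ext = ΔU = U(θ₂) − U(θ₁) = −pE cosθ₂ − (−pE cosθ₁) = pE(cosθ₁ − cosθ₂).
W = (2.05×10⁻⁹)(3200)·(cos105° − cos150°) = (6.560×10⁻⁶)·(+0.6072) = 3.983×10⁻⁶ J.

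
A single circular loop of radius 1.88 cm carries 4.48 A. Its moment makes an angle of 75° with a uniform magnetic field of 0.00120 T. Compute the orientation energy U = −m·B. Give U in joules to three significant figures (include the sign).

U ≈ -1.54×10⁻⁶ J

Magnetic moment m = IA = Iπa² = (4.48)·π·(0.0188)² = 0.004974 A·m².
U = −m·B = −mB cosθ.
U = −(0.004974)(0.00120)·cos75° = -1.545×10⁻⁶ J.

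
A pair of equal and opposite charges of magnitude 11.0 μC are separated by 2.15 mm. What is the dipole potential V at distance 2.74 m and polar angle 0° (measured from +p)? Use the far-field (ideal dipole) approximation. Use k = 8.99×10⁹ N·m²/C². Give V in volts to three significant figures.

Dipole moment p = qd = (1.10×10⁻⁵ C)(0.00215 m) = 2.365×10⁻⁸ C·m.
The dipole potential is V = kp cosθ / r².
V = (8.99×10⁹)(2.365×10⁻⁸)·cos0° / (2.74)² = 28.32 V.

V ≈ 28.3 V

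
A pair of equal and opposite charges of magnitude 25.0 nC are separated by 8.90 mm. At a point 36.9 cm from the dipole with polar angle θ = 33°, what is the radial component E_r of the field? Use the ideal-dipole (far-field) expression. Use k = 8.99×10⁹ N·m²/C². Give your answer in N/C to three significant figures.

Dipole moment p = qd = (2.50×10⁻⁸ C)(0.00890 m) = 2.225×10⁻¹⁰ C·m.
For a dipole, E_r = (2kp cosθ)/r³.
kp/r³ = (8.99×10⁹)(2.225×10⁻¹⁰)/(0.369)³ = 39.81 N/C.
E_r = 2·39.81·cos33° = 66.78 N/C.

E_r ≈ 66.8 N/C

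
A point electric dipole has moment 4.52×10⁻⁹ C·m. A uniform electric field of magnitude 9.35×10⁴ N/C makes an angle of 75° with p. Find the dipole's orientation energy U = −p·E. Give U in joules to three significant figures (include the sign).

U ≈ -1.09×10⁻⁴ J

U = −p·E = −pE cosθ.
U = −(4.52×10⁻⁹)(9.35×10⁴)·cos75° = -1.094×10⁻⁴ J.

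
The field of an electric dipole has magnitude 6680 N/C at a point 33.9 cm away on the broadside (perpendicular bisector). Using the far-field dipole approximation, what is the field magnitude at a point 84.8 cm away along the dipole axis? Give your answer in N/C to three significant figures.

Dipole fields scale as 1/r³ in the far field.
The axial field is twice the equatorial field at the same r, so the geometry factor is 2/1.
E₂ = E₁ · (2/1) · (r₁/r₂)³ = 6680 · 2 · (33.9/84.8)³.
(r₁/r₂)³ = (0.3998)³ = 0.06389.
E₂ ≈ 853.5 N/C.

E ≈ 854 N/C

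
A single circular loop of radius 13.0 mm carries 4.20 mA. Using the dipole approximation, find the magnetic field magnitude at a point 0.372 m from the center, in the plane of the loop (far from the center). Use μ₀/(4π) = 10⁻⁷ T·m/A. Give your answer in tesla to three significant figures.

Magnetic moment m = IA = Iπa² = (0.00420)·π·(0.0130)² = 2.23×10⁻⁶ A·m².
In the equatorial plane B = (μ₀/4π)·m/r³ (half the axial value).
B = (10⁻⁷)·(2.23×10⁻⁶) / (0.372)³ = 4.332×10⁻¹² T.

B ≈ 4.33×10⁻¹² T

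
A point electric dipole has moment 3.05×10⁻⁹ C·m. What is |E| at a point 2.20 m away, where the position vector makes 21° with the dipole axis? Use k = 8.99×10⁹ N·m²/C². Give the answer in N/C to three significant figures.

E ≈ 4.90 N/C

At angle θ the dipole field magnitude is E = (kp/r³)·√(1 + 3cos²θ).
kp/r³ = (8.99×10⁹)(3.05×10⁻⁹) / (2.20)³ = 2.575 N/C.
√(1 + 3cos²21°) = √(1 + 3·0.8716) = √3.6147 ≈ 1.9012.
E ≈ 2.575 × 1.901 = 4.896 N/C.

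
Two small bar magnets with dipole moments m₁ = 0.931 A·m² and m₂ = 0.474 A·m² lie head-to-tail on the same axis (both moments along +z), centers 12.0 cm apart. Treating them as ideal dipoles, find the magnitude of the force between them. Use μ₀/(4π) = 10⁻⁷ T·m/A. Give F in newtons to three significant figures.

F ≈ 0.00128 N

On-axis B of dipole 1: B = (μ₀/4π)·2m₁/r³. Force on dipole 2: F = m₂·dB/dr.
dB/dr = −(μ₀/4π)·6m₁/r⁴, so |F| = (μ₀/4π)·6m₁m₂/r⁴.
F = 6(10⁻⁷)(0.931)(0.474)/(0.120)⁴ = 0.001277 N.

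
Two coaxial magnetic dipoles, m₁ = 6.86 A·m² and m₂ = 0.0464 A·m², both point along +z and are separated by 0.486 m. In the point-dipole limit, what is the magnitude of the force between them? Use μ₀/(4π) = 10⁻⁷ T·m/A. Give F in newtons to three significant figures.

F ≈ 3.42×10⁻⁶ N

On-axis B of dipole 1: B = (μ₀/4π)·2m₁/r³. Force on dipole 2: F = m₂·dB/dr.
dB/dr = −(μ₀/4π)·6m₁/r⁴, so |F| = (μ₀/4π)·6m₁m₂/r⁴.
F = 6(10⁻⁷)(6.86)(0.0464)/(0.486)⁴ = 3.423×10⁻⁶ N.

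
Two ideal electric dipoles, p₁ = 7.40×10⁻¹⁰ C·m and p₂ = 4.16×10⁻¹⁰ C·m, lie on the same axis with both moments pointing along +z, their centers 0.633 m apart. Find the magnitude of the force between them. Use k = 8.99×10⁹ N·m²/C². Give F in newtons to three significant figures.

F ≈ 1.03×10⁻⁷ N

On-axis field of dipole 1 at distance r: E = 2kp₁/r³. Force on dipole 2 is F = p₂·dE/dr (gradient along axis).
dE/dr = −6kp₁/r⁴, so |F| = 6kp₁p₂/r⁴ (attractive for aligned moments).
F = 6(8.99×10⁹)(7.40×10⁻¹⁰)(4.16×10⁻¹⁰)/(0.633)⁴ = 1.034×10⁻⁷ N.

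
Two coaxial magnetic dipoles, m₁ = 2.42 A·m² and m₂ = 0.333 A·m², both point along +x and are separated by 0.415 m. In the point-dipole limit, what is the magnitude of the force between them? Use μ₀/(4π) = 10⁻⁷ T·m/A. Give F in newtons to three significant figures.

F ≈ 1.63×10⁻⁵ N

On-axis B of dipole 1: B = (μ₀/4π)·2m₁/r³. Force on dipole 2: F = m₂·dB/dr.
dB/dr = −(μ₀/4π)·6m₁/r⁴, so |F| = (μ₀/4π)·6m₁m₂/r⁴.
F = 6(10⁻⁷)(2.42)(0.333)/(0.415)⁴ = 1.630×10⁻⁵ N.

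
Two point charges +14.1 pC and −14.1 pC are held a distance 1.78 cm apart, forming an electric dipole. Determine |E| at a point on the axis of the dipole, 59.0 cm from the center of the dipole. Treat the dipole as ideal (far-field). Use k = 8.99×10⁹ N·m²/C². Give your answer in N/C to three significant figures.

Dipole moment p = qd = (1.41×10⁻¹¹ C)(0.0178 m) = 2.51×10⁻¹³ C·m.
On the dipole axis E = 2kp/r³.
E = 2·(8.99×10⁹)(2.51×10⁻¹³) / (0.590)³ = 0.02197 N/C.

E ≈ 0.0220 N/C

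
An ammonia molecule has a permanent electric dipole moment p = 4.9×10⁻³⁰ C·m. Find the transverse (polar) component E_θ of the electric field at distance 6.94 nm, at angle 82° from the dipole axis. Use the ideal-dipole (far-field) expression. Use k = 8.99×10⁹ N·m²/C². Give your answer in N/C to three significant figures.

E_θ ≈ 1.31×10⁵ N/C

For a dipole, E_θ = (kp sinθ)/r³.
kp/r³ = (8.99×10⁹)(4.90×10⁻³⁰)/(6.94×10⁻⁹)³ = 1.318×10⁵ N/C.
E_θ = 1.318×10⁵·sin82° = 1.305×10⁵ N/C.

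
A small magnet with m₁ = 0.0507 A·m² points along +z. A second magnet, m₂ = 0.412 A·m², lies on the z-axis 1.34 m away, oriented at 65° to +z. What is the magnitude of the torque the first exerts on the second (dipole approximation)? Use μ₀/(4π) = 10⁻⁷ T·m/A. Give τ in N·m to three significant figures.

Dipole B is on the axis of dipole A, so B₁ there is axial: B₁ = (μ₀/4π)·2m₁/r³ along +z.
B₁ = 2(10⁻⁷)(0.0507)/(1.34)³ = 4.214×10⁻⁹ T.
τ = m₂ B₁ sinθ.
τ = (0.412)(4.214×10⁻⁹)·sin65° = 1.574×10⁻⁹ N·m.

τ ≈ 1.57×10⁻⁹ N·m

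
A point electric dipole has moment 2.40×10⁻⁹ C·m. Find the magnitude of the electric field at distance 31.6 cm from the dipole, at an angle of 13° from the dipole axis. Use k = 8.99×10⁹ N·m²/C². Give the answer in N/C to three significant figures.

E ≈ 1340 N/C

At angle θ the dipole field magnitude is E = (kp/r³)·√(1 + 3cos²θ).
kp/r³ = (8.99×10⁹)(2.40×10⁻⁹) / (0.316)³ = 683.8 N/C.
√(1 + 3cos²13°) = √(1 + 3·0.9494) = √3.8482 ≈ 1.9617.
E ≈ 683.8 × 1.962 = 1341 N/C.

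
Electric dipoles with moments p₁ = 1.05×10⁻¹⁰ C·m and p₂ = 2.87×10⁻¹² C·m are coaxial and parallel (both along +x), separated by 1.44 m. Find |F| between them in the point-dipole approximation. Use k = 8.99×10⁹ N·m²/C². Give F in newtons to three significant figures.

On-axis field of dipole 1 at distance r: E = 2kp₁/r³. Force on dipole 2 is F = p₂·dE/dr (gradient along axis).
dE/dr = −6kp₁/r⁴, so |F| = 6kp₁p₂/r⁴ (attractive for aligned moments).
F = 6(8.99×10⁹)(1.05×10⁻¹⁰)(2.87×10⁻¹²)/(1.44)⁴ = 3.780×10⁻¹² N.

F ≈ 3.78×10⁻¹² N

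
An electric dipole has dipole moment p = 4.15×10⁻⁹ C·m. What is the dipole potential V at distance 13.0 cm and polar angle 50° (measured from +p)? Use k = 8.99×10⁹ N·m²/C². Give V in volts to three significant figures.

The dipole potential is V = kp cosθ / r².
V = (8.99×10⁹)(4.15×10⁻⁹)·cos50° / (0.130)² = 1419 V.

V ≈ 1420 V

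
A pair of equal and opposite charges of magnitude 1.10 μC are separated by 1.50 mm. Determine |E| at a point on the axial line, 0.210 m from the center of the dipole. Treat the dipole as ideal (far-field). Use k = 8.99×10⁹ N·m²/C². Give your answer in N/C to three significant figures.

Dipole moment p = qd = (1.10×10⁻⁶ C)(0.00150 m) = 1.65×10⁻⁹ C·m.
On the dipole axis E = 2kp/r³.
E = 2·(8.99×10⁹)(1.65×10⁻⁹) / (0.210)³ = 3203 N/C.

E ≈ 3200 N/C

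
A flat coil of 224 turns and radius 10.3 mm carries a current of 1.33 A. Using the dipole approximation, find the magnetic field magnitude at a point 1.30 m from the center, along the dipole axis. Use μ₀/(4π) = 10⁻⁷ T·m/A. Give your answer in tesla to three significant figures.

m = NIA = NIπa² = 224·(1.33)·π·(0.0103)² = 0.09929 A·m².
On axis B = (μ₀/4π)·2m/r³.
B = 2·(10⁻⁷)·(0.09929) / (1.30)³ = 9.039×10⁻⁹ T.

B ≈ 9.04×10⁻⁹ T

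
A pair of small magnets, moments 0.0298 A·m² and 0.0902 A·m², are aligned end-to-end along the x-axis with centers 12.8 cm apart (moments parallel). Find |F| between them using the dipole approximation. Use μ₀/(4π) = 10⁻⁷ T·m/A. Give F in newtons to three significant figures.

On-axis B of dipole 1: B = (μ₀/4π)·2m₁/r³. Force on dipole 2: F = m₂·dB/dr.
dB/dr = −(μ₀/4π)·6m₁/r⁴, so |F| = (μ₀/4π)·6m₁m₂/r⁴.
F = 6(10⁻⁷)(0.0298)(0.0902)/(0.128)⁴ = 6.008×10⁻⁶ N.

F ≈ 6.01×10⁻⁶ N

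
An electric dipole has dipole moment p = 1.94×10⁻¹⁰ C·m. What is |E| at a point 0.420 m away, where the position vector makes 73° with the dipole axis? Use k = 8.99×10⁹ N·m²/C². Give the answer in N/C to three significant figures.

E ≈ 26.4 N/C

At angle θ the dipole field magnitude is E = (kp/r³)·√(1 + 3cos²θ).
kp/r³ = (8.99×10⁹)(1.94×10⁻¹⁰) / (0.420)³ = 23.54 N/C.
√(1 + 3cos²73°) = √(1 + 3·0.0855) = √1.2564 ≈ 1.1209.
E ≈ 23.54 × 1.121 = 26.39 N/C.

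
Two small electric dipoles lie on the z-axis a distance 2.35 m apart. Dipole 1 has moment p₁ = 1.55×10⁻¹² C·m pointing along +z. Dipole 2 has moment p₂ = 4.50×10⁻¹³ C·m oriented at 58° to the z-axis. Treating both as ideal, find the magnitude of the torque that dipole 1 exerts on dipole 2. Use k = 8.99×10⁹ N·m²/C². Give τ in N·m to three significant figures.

The second dipole sits on the axis of the first, so the field there is axial: E₁ = 2kp₁/r³ along +z.
E₁ = 2(8.99×10⁹)(1.55×10⁻¹²)/(2.35)³ = 0.002147 N/C.
Torque on the second dipole: τ = p₂ E₁ sinθ.
τ = (4.50×10⁻¹³)(0.002147)·sin58° = 8.195×10⁻¹⁶ N·m.

τ ≈ 8.20×10⁻¹⁶ N·m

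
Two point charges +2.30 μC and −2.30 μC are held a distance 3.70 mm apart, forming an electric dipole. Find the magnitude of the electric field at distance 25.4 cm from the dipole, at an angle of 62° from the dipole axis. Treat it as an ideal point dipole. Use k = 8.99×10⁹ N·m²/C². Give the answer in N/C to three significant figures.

E ≈ 6020 N/C

Dipole moment p = qd = (2.30×10⁻⁶ C)(0.00370 m) = 8.51×10⁻⁹ C·m.
At angle θ the dipole field magnitude is E = (kp/r³)·√(1 + 3cos²θ).
kp/r³ = (8.99×10⁹)(8.51×10⁻⁹) / (0.254)³ = 4669 N/C.
√(1 + 3cos²62°) = √(1 + 3·0.2204) = √1.6612 ≈ 1.2889.
E ≈ 4669 × 1.289 = 6017 N/C.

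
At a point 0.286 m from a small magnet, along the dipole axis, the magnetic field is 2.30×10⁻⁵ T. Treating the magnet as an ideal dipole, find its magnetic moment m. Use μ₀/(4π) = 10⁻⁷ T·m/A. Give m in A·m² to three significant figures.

m ≈ 2.69 A·m²

On axis B = (μ₀/4π)·2m/r³, so m = Br³·4π/(μ₀·2).
m = (2.30×10⁻⁵)·(0.286)³ / (2·10⁻⁷) = 2.690 A·m².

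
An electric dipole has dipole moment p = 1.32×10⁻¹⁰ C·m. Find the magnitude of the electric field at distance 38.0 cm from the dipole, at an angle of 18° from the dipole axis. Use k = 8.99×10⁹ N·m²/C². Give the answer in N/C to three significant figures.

E ≈ 41.7 N/C

At angle θ the dipole field magnitude is E = (kp/r³)·√(1 + 3cos²θ).
kp/r³ = (8.99×10⁹)(1.32×10⁻¹⁰) / (0.380)³ = 21.63 N/C.
√(1 + 3cos²18°) = √(1 + 3·0.9045) = √3.7135 ≈ 1.9271.
E ≈ 21.63 × 1.927 = 41.68 N/C.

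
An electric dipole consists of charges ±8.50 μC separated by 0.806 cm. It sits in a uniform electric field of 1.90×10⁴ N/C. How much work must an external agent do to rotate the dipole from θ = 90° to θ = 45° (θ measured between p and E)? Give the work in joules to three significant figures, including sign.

W ≈ -9.20×10⁻⁴ J

Dipole moment p = qd = (8.50×10⁻⁶ C)(0.00806 m) = 6.851×10⁻⁸ C·m.
W_ext = ΔU = U(θ₂) − U(θ₁) = −pE cosθ₂ − (−pE cosθ₁) = pE(cosθ₁ − cosθ₂).
W = (6.851×10⁻⁸)(1.90×10⁴)·(cos90° − cos45°) = (0.001302)·(-0.7071) = -9.204×10⁻⁴ J.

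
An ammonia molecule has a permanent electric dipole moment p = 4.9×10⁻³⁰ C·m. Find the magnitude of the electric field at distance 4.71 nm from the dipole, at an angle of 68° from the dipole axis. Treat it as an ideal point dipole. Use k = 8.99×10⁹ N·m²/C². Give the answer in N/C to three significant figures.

At angle θ the dipole field magnitude is E = (kp/r³)·√(1 + 3cos²θ).
kp/r³ = (8.99×10⁹)(4.90×10⁻³⁰) / (4.71×10⁻⁹)³ = 4.216×10⁵ N/C.
√(1 + 3cos²68°) = √(1 + 3·0.1403) = √1.4210 ≈ 1.1921.
E ≈ 4.216×10⁵ × 1.192 = 5.026×10⁵ N/C.

E ≈ 5.03×10⁵ N/C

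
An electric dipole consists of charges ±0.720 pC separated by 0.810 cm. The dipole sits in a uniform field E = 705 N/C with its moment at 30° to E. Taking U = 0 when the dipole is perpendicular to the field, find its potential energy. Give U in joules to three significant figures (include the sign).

U ≈ -3.56×10⁻¹² J

Dipole moment p = qd = (7.20×10⁻¹³ C)(0.00810 m) = 5.832×10⁻¹⁵ C·m.
U = −p·E = −pE cosθ.
U = −(5.832×10⁻¹⁵)(705)·cos30° = -3.561×10⁻¹² J.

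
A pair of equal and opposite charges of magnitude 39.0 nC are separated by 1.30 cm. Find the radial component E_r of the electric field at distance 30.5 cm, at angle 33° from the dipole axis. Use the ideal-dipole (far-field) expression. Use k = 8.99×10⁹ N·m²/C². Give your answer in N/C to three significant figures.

Dipole moment p = qd = (3.90×10⁻⁸ C)(0.0130 m) = 5.07×10⁻¹⁰ C·m.
For a dipole, E_r = (2kp cosθ)/r³.
kp/r³ = (8.99×10⁹)(5.07×10⁻¹⁰)/(0.305)³ = 160.6 N/C.
E_r = 2·160.6·cos33° = 269.5 N/C.

E_r ≈ 269 N/C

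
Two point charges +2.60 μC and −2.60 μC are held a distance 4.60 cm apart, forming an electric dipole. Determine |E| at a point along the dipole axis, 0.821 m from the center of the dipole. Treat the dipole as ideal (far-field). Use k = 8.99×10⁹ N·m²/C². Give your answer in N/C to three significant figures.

Dipole moment p = qd = (2.60×10⁻⁶ C)(0.0460 m) = 1.196×10⁻⁷ C·m.
On the dipole axis E = 2kp/r³.
E = 2·(8.99×10⁹)(1.196×10⁻⁷) / (0.821)³ = 3886 N/C.

E ≈ 3890 N/C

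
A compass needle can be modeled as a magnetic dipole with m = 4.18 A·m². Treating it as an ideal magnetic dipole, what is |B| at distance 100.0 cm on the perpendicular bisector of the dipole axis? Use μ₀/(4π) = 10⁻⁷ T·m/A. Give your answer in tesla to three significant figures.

B ≈ 4.18×10⁻⁷ T

In the equatorial plane B = (μ₀/4π)·m/r³ (half the axial value).
B = (10⁻⁷)·(4.18) / (1.00)³ = 4.180×10⁻⁷ T.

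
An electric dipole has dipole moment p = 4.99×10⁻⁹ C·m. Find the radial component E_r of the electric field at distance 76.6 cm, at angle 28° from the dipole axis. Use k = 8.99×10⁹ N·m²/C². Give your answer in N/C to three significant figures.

For a dipole, E_r = (2kp cosθ)/r³.
kp/r³ = (8.99×10⁹)(4.99×10⁻⁹)/(0.766)³ = 99.81 N/C.
E_r = 2·99.81·cos28° = 176.3 N/C.

E_r ≈ 176 N/C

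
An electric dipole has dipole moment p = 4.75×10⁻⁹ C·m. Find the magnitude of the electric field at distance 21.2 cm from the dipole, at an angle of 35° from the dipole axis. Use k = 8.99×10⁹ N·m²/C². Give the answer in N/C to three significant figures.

At angle θ the dipole field magnitude is E = (kp/r³)·√(1 + 3cos²θ).
kp/r³ = (8.99×10⁹)(4.75×10⁻⁹) / (0.212)³ = 4482 N/C.
√(1 + 3cos²35°) = √(1 + 3·0.6710) = √3.0130 ≈ 1.7358.
E ≈ 4482 × 1.736 = 7779 N/C.

E ≈ 7780 N/C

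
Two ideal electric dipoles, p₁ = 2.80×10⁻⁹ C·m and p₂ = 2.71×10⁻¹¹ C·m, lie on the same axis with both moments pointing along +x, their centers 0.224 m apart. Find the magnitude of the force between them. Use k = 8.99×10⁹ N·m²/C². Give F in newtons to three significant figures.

F ≈ 1.63×10⁻⁶ N

On-axis field of dipole 1 at distance r: E = 2kp₁/r³. Force on dipole 2 is F = p₂·dE/dr (gradient along axis).
dE/dr = −6kp₁/r⁴, so |F| = 6kp₁p₂/r⁴ (attractive for aligned moments).
F = 6(8.99×10⁹)(2.80×10⁻⁹)(2.71×10⁻¹¹)/(0.224)⁴ = 1.626×10⁻⁶ N.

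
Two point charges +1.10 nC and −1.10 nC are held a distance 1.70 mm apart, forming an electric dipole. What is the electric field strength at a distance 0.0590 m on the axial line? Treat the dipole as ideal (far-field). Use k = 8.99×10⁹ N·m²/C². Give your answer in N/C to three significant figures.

E ≈ 164 N/C

Dipole moment p = qd = (1.10×10⁻⁹ C)(0.00170 m) = 1.87×10⁻¹² C·m.
On the dipole axis E = 2kp/r³.
E = 2·(8.99×10⁹)(1.87×10⁻¹²) / (0.0590)³ = 163.7 N/C.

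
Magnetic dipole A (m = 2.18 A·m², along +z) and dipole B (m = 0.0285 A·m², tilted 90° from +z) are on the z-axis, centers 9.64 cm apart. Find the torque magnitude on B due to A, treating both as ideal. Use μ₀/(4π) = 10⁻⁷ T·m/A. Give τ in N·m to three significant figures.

Dipole B is on the axis of dipole A, so B₁ there is axial: B₁ = (μ₀/4π)·2m₁/r³ along +z.
B₁ = 2(10⁻⁷)(2.18)/(0.0964)³ = 4.867×10⁻⁴ T.
τ = m₂ B₁ sinθ.
τ = (0.0285)(4.867×10⁻⁴)·sin90° = 1.387×10⁻⁵ N·m.

τ ≈ 1.39×10⁻⁵ N·m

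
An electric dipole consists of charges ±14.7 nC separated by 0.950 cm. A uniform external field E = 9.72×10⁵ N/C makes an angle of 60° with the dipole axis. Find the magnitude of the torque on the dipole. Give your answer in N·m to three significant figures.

τ ≈ 1.18×10⁻⁴ N·m

Dipole moment p = qd = (1.47×10⁻⁸ C)(0.00950 m) = 1.397×10⁻¹⁰ C·m.
Torque on an electric dipole: τ = pE sinθ.
τ = (1.397×10⁻¹⁰)(9.72×10⁵)·sin60° = 1.176×10⁻⁴ N·m.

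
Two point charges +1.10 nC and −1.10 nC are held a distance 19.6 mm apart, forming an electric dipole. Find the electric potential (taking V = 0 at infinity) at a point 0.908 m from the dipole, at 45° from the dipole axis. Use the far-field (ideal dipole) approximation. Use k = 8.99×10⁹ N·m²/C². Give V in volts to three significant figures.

V ≈ 0.166 V

Dipole moment p = qd = (1.10×10⁻⁹ C)(0.0196 m) = 2.156×10⁻¹¹ C·m.
The dipole potential is V = kp cosθ / r².
V = (8.99×10⁹)(2.156×10⁻¹¹)·cos45° / (0.908)² = 0.1662 V.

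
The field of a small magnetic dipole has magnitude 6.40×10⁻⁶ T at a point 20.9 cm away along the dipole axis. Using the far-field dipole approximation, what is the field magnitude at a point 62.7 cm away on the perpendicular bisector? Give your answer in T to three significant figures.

B ≈ 1.19×10⁻⁷ T

Dipole fields scale as 1/r³ in the far field.
The axial field is twice the equatorial field at the same r, so the geometry factor is 1/2.
B₂ = B₁ · (1/2) · (r₁/r₂)³ = 6.40×10⁻⁶ · 0.5 · (20.9/62.7)³.
(r₁/r₂)³ = (0.3333)³ = 0.03704.
B₂ ≈ 1.185×10⁻⁷ T.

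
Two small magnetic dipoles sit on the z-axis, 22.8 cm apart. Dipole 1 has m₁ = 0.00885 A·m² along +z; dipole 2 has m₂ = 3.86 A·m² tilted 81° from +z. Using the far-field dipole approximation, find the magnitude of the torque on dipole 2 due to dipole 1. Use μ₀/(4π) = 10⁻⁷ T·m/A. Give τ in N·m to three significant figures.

Dipole B is on the axis of dipole A, so B₁ there is axial: B₁ = (μ₀/4π)·2m₁/r³ along +z.
B₁ = 2(10⁻⁷)(0.00885)/(0.228)³ = 1.493×10⁻⁷ T.
τ = m₂ B₁ sinθ.
τ = (3.86)(1.493×10⁻⁷)·sin81° = 5.693×10⁻⁷ N·m.

τ ≈ 5.69×10⁻⁷ N·m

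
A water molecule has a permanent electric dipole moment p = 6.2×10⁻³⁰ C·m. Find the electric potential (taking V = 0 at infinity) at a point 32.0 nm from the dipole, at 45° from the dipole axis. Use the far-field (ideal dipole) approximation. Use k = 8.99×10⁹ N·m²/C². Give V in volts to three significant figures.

The dipole potential is V = kp cosθ / r².
V = (8.99×10⁹)(6.20×10⁻³⁰)·cos45° / (3.20×10⁻⁸)² = 3.849×10⁻⁵ V.

V ≈ 3.85×10⁻⁵ V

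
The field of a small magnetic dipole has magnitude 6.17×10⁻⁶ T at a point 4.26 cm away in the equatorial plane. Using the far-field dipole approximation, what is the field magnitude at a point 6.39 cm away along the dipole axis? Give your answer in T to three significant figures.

Dipole fields scale as 1/r³ in the far field.
The axial field is twice the equatorial field at the same r, so the geometry factor is 2/1.
B₂ = B₁ · (2/1) · (r₁/r₂)³ = 6.17×10⁻⁶ · 2 · (4.26/6.39)³.
(r₁/r₂)³ = (0.6667)³ = 0.2963.
B₂ ≈ 3.656×10⁻⁶ T.

B ≈ 3.66×10⁻⁶ T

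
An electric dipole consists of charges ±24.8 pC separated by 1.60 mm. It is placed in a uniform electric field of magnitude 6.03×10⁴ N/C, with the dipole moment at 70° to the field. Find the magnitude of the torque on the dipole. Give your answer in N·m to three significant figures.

τ ≈ 2.25×10⁻⁹ N·m

Dipole moment p = qd = (2.48×10⁻¹¹ C)(0.00160 m) = 3.968×10⁻¹⁴ C·m.
Torque on an electric dipole: τ = pE sinθ.
τ = (3.968×10⁻¹⁴)(6.03×10⁴)·sin70° = 2.248×10⁻⁹ N·m.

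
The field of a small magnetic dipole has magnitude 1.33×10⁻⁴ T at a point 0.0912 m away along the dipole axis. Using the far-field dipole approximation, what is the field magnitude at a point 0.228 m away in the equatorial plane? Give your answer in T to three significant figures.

Dipole fields scale as 1/r³ in the far field.
The axial field is twice the equatorial field at the same r, so the geometry factor is 1/2.
B₂ = B₁ · (1/2) · (r₁/r₂)³ = 1.33×10⁻⁴ · 0.5 · (0.0912/0.228)³.
(r₁/r₂)³ = (0.4)³ = 0.064.
B₂ ≈ 4.256×10⁻⁶ T.

B ≈ 4.26×10⁻⁶ T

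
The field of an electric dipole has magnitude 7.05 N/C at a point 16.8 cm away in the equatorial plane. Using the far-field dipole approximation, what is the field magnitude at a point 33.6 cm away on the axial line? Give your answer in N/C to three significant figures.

Dipole fields scale as 1/r³ in the far field.
The axial field is twice the equatorial field at the same r, so the geometry factor is 2/1.
E₂ = E₁ · (2/1) · (r₁/r₂)³ = 7.05 · 2 · (16.8/33.6)³.
(r₁/r₂)³ = (0.5)³ = 0.125.
E₂ ≈ 1.762 N/C.

E ≈ 1.76 N/C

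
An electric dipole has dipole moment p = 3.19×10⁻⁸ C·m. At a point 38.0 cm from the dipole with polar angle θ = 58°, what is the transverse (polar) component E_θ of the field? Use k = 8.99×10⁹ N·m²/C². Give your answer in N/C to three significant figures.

For a dipole, E_θ = (kp sinθ)/r³.
kp/r³ = (8.99×10⁹)(3.19×10⁻⁸)/(0.380)³ = 5226 N/C.
E_θ = 5226·sin58° = 4432 N/C.

E_θ ≈ 4430 N/C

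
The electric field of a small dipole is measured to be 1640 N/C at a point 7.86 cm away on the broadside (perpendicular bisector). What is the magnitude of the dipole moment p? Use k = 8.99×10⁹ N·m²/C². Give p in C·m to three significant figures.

p ≈ 8.86×10⁻¹¹ C·m

In the equatorial plane E = kp/r³, so p = Er³/(k).
p = (1640)·(0.0786)³ / (8.99×10⁹) = 8.858×10⁻¹¹ C·m.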